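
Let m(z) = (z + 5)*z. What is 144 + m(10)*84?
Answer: 12744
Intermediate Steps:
m(z) = z*(5 + z) (m(z) = (5 + z)*z = z*(5 + z))
144 + m(10)*84 = 144 + (10*(5 + 10))*84 = 144 + (10*15)*84 = 144 + 150*84 = 144 + 12600 = 12744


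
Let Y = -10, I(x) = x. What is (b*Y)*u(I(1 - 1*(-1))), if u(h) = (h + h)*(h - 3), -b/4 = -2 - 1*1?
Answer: 480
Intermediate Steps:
b = 12 (b = -4*(-2 - 1*1) = -4*(-2 - 1) = -4*(-3) = 12)
u(h) = 2*h*(-3 + h) (u(h) = (2*h)*(-3 + h) = 2*h*(-3 + h))
(b*Y)*u(I(1 - 1*(-1))) = (12*(-10))*(2*(1 - 1*(-1))*(-3 + (1 - 1*(-1)))) = -240*(1 + 1)*(-3 + (1 + 1)) = -240*2*(-3 + 2) = -240*2*(-1) = -120*(-4) = 480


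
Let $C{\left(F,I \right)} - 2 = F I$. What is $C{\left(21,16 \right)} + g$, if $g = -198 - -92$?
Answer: $232$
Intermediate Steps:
$g = -106$ ($g = -198 + 92 = -106$)
$C{\left(F,I \right)} = 2 + F I$
$C{\left(21,16 \right)} + g = \left(2 + 21 \cdot 16\right) - 106 = \left(2 + 336\right) - 106 = 338 - 106 = 232$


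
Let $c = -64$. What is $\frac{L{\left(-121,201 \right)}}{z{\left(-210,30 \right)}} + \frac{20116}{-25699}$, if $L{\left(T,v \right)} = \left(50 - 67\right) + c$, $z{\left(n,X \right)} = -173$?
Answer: $- \frac{1398449}{4445927} \approx -0.31455$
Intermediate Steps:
$L{\left(T,v \right)} = -81$ ($L{\left(T,v \right)} = \left(50 - 67\right) - 64 = -17 - 64 = -81$)
$\frac{L{\left(-121,201 \right)}}{z{\left(-210,30 \right)}} + \frac{20116}{-25699} = - \frac{81}{-173} + \frac{20116}{-25699} = \left(-81\right) \left(- \frac{1}{173}\right) + 20116 \left(- \frac{1}{25699}\right) = \frac{81}{173} - \frac{20116}{25699} = - \frac{1398449}{4445927}$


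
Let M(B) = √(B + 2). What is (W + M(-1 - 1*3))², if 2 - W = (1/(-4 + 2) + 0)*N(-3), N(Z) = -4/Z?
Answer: 46/9 + 16*I*√2/3 ≈ 5.1111 + 7.5425*I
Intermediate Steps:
M(B) = √(2 + B)
W = 8/3 (W = 2 - (1/(-4 + 2) + 0)*(-4/(-3)) = 2 - (1/(-2) + 0)*(-4*(-⅓)) = 2 - (-½ + 0)*4/3 = 2 - (-1)*4/(2*3) = 2 - 1*(-⅔) = 2 + ⅔ = 8/3 ≈ 2.6667)
(W + M(-1 - 1*3))² = (8/3 + √(2 + (-1 - 1*3)))² = (8/3 + √(2 + (-1 - 3)))² = (8/3 + √(2 - 4))² = (8/3 + √(-2))² = (8/3 + I*√2)²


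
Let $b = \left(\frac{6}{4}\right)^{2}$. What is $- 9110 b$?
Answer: $- \frac{40995}{2} \approx -20498.0$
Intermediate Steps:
$b = \frac{9}{4}$ ($b = \left(6 \cdot \frac{1}{4}\right)^{2} = \left(\frac{3}{2}\right)^{2} = \frac{9}{4} \approx 2.25$)
$- 9110 b = \left(-9110\right) \frac{9}{4} = - \frac{40995}{2}$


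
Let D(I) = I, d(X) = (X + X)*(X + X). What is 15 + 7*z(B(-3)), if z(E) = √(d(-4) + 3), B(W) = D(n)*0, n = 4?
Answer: 15 + 7*√67 ≈ 72.297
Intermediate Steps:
d(X) = 4*X² (d(X) = (2*X)*(2*X) = 4*X²)
B(W) = 0 (B(W) = 4*0 = 0)
z(E) = √67 (z(E) = √(4*(-4)² + 3) = √(4*16 + 3) = √(64 + 3) = √67)
15 + 7*z(B(-3)) = 15 + 7*√67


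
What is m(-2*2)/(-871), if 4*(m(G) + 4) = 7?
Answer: 9/3484 ≈ 0.0025832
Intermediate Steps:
m(G) = -9/4 (m(G) = -4 + (1/4)*7 = -4 + 7/4 = -9/4)
m(-2*2)/(-871) = -9/4/(-871) = -9/4*(-1/871) = 9/3484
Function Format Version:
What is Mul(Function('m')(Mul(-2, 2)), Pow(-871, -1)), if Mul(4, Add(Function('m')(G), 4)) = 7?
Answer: Rational(9, 3484) ≈ 0.0025832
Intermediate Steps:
Function('m')(G) = Rational(-9, 4) (Function('m')(G) = Add(-4, Mul(Rational(1, 4), 7)) = Add(-4, Rational(7, 4)) = Rational(-9, 4))
Mul(Function('m')(Mul(-2, 2)), Pow(-871, -1)) = Mul(Rational(-9, 4), Pow(-871, -1)) = Mul(Rational(-9, 4), Rational(-1, 871)) = Rational(9, 3484)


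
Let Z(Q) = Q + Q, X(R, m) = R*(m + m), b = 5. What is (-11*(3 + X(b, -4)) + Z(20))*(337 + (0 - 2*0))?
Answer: 150639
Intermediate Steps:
X(R, m) = 2*R*m (X(R, m) = R*(2*m) = 2*R*m)
Z(Q) = 2*Q
(-11*(3 + X(b, -4)) + Z(20))*(337 + (0 - 2*0)) = (-11*(3 + 2*5*(-4)) + 2*20)*(337 + (0 - 2*0)) = (-11*(3 - 40) + 40)*(337 + (0 + 0)) = (-11*(-37) + 40)*(337 + 0) = (407 + 40)*337 = 447*337 = 150639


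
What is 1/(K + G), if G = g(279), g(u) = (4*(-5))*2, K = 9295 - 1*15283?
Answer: -1/6028 ≈ -0.00016589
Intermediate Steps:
K = -5988 (K = 9295 - 15283 = -5988)
g(u) = -40 (g(u) = -20*2 = -40)
G = -40
1/(K + G) = 1/(-5988 - 40) = 1/(-6028) = -1/6028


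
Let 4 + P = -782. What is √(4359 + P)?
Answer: 3*√397 ≈ 59.775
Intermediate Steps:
P = -786 (P = -4 - 782 = -786)
√(4359 + P) = √(4359 - 786) = √3573 = 3*√397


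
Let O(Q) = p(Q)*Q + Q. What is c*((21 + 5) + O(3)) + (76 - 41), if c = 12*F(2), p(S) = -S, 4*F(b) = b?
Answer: 155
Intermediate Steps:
F(b) = b/4
O(Q) = Q - Q**2 (O(Q) = (-Q)*Q + Q = -Q**2 + Q = Q - Q**2)
c = 6 (c = 12*((1/4)*2) = 12*(1/2) = 6)
c*((21 + 5) + O(3)) + (76 - 41) = 6*((21 + 5) + 3*(1 - 1*3)) + (76 - 41) = 6*(26 + 3*(1 - 3)) + 35 = 6*(26 + 3*(-2)) + 35 = 6*(26 - 6) + 35 = 6*20 + 35 = 120 + 35 = 155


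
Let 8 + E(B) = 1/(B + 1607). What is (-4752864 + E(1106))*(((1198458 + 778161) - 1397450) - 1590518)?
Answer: 13040881889150515/2713 ≈ 4.8068e+12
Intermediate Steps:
E(B) = -8 + 1/(1607 + B) (E(B) = -8 + 1/(B + 1607) = -8 + 1/(1607 + B))
(-4752864 + E(1106))*(((1198458 + 778161) - 1397450) - 1590518) = (-4752864 + (-12855 - 8*1106)/(1607 + 1106))*(((1198458 + 778161) - 1397450) - 1590518) = (-4752864 + (-12855 - 8848)/2713)*((1976619 - 1397450) - 1590518) = (-4752864 + (1/2713)*(-21703))*(579169 - 1590518) = (-4752864 - 21703/2713)*(-1011349) = -12894541735/2713*(-1011349) = 13040881889150515/2713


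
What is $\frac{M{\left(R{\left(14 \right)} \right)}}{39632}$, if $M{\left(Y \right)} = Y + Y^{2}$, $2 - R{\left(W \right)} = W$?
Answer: $\frac{33}{9908} \approx 0.0033306$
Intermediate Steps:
$R{\left(W \right)} = 2 - W$
$\frac{M{\left(R{\left(14 \right)} \right)}}{39632} = \frac{\left(2 - 14\right) \left(1 + \left(2 - 14\right)\right)}{39632} = \left(2 - 14\right) \left(1 + \left(2 - 14\right)\right) \frac{1}{39632} = - 12 \left(1 - 12\right) \frac{1}{39632} = \left(-12\right) \left(-11\right) \frac{1}{39632} = 132 \cdot \frac{1}{39632} = \frac{33}{9908}$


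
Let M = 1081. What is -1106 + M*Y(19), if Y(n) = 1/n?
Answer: -19933/19 ≈ -1049.1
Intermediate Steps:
-1106 + M*Y(19) = -1106 + 1081/19 = -19933/19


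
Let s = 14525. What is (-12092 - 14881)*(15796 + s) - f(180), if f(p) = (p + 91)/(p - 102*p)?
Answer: -14868482693669/18180 ≈ -8.1785e+8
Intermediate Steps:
f(p) = -(91 + p)/(101*p) (f(p) = (91 + p)/((-101*p)) = (91 + p)*(-1/(101*p)) = -(91 + p)/(101*p))
(-12092 - 14881)*(15796 + s) - f(180) = (-12092 - 14881)*(15796 + 14525) - (-91 - 1*180)/(101*180) = -26973*30321 - (-91 - 180)/(101*180) = -817848333 - (-271)/(101*180) = -817848333 - 1*(-271/18180) = -817848333 + 271/18180 = -14868482693669/18180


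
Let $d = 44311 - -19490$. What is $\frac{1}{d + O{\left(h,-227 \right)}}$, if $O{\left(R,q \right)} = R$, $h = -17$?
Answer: $\frac{1}{63784} \approx 1.5678 \cdot 10^{-5}$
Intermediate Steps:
$d = 63801$ ($d = 44311 + 19490 = 63801$)
$\frac{1}{d + O{\left(h,-227 \right)}} = \frac{1}{63801 - 17} = \frac{1}{63784}$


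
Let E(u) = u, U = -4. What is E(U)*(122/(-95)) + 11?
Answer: 1533/95 ≈ 16.137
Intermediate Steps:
E(U)*(122/(-95)) + 11 = -488/(-95) + 11 = -488*(-1)/95 + 11 = -4*(-122/95) + 11 = 488/95 + 11 = 1533/95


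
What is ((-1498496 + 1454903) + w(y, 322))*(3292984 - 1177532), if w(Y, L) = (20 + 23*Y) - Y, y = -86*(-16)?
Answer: -28137627052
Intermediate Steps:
y = 1376
w(Y, L) = 20 + 22*Y
((-1498496 + 1454903) + w(y, 322))*(3292984 - 1177532) = ((-1498496 + 1454903) + (20 + 22*1376))*(3292984 - 1177532) = (-43593 + (20 + 30272))*2115452 = (-43593 + 30292)*2115452 = -13301*2115452 = -28137627052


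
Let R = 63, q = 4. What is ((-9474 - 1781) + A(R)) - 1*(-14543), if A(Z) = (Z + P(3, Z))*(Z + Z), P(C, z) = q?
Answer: 11730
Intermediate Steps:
P(C, z) = 4
A(Z) = 2*Z*(4 + Z) (A(Z) = (Z + 4)*(Z + Z) = (4 + Z)*(2*Z) = 2*Z*(4 + Z))
((-9474 - 1781) + A(R)) - 1*(-14543) = ((-9474 - 1781) + 2*63*(4 + 63)) - 1*(-14543) = (-11255 + 2*63*67) + 14543 = (-11255 + 8442) + 14543 = -2813 + 14543 = 11730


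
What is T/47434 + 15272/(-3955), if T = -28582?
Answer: -418726929/93800735 ≈ -4.4640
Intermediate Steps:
T/47434 + 15272/(-3955) = -28582/47434 + 15272/(-3955) = -28582*1/47434 + 15272*(-1/3955) = -14291/23717 - 15272/3955 = -418726929/93800735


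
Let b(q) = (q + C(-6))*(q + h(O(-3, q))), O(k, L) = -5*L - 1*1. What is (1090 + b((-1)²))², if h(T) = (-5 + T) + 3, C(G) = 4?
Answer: 1113025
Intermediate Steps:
O(k, L) = -1 - 5*L (O(k, L) = -5*L - 1 = -1 - 5*L)
h(T) = -2 + T
b(q) = (-3 - 4*q)*(4 + q) (b(q) = (q + 4)*(q + (-2 + (-1 - 5*q))) = (4 + q)*(q + (-3 - 5*q)) = (4 + q)*(-3 - 4*q) = (-3 - 4*q)*(4 + q))
(1090 + b((-1)²))² = (1090 + (-12 - 19*(-1)² - 4*((-1)²)²))² = (1090 + (-12 - 19*1 - 4*1²))² = (1090 + (-12 - 19 - 4*1))² = (1090 + (-12 - 19 - 4))² = (1090 - 35)² = 1055² = 1113025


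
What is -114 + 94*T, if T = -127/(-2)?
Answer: 5855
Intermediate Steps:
T = 127/2 (T = -127*(-½) = 127/2 ≈ 63.500)
-114 + 94*T = -114 + 94*(127/2) = -114 + 5969 = 5855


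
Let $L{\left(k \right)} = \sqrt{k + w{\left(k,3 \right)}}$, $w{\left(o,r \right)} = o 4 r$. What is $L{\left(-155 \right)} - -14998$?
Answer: $14998 + i \sqrt{2015} \approx 14998.0 + 44.889 i$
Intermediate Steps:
$w{\left(o,r \right)} = 4 o r$
$L{\left(k \right)} = \sqrt{13} \sqrt{k}$ ($L{\left(k \right)} = \sqrt{k + 4 k 3} = \sqrt{k + 12 k} = \sqrt{13 k} = \sqrt{13} \sqrt{k}$)
$L{\left(-155 \right)} - -14998 = \sqrt{13} \sqrt{-155} - -14998 = \sqrt{13} i \sqrt{155} + 14998 = i \sqrt{2015} + 14998 = 14998 + i \sqrt{2015}$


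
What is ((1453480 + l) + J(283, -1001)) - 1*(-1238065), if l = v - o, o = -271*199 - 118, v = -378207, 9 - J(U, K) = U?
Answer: 2367111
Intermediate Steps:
J(U, K) = 9 - U
o = -54047 (o = -53929 - 118 = -54047)
l = -324160 (l = -378207 - 1*(-54047) = -378207 + 54047 = -324160)
((1453480 + l) + J(283, -1001)) - 1*(-1238065) = ((1453480 - 324160) + (9 - 1*283)) - 1*(-1238065) = (1129320 + (9 - 283)) + 1238065 = (1129320 - 274) + 1238065 = 1129046 + 1238065 = 2367111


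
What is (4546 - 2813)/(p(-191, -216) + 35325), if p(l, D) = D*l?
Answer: 1733/76581 ≈ 0.022630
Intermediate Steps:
(4546 - 2813)/(p(-191, -216) + 35325) = (4546 - 2813)/(-216*(-191) + 35325) = 1733/(41256 + 35325) = 1733/76581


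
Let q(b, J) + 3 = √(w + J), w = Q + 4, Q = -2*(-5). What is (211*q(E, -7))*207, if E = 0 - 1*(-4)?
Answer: -131031 + 43677*√7 ≈ -15473.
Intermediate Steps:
Q = 10
w = 14 (w = 10 + 4 = 14)
E = 4 (E = 0 + 4 = 4)
q(b, J) = -3 + √(14 + J)
(211*q(E, -7))*207 = (211*(-3 + √(14 - 7)))*207 = (211*(-3 + √7))*207 = (-633 + 211*√7)*207 = -131031 + 43677*√7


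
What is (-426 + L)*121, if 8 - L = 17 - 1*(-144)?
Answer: -70059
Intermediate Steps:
L = -153 (L = 8 - (17 - 1*(-144)) = 8 - (17 + 144) = 8 - 1*161 = 8 - 161 = -153)
(-426 + L)*121 = (-426 - 153)*121 = -579*121 = -70059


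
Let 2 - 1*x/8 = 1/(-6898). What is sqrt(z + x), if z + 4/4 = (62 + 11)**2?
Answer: 6*sqrt(1765836265)/3449 ≈ 73.103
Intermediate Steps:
x = 55188/3449 (x = 16 - 8/(-6898) = 16 - 8*(-1/6898) = 16 + 4/3449 = 55188/3449 ≈ 16.001)
z = 5328 (z = -1 + (62 + 11)**2 = -1 + 73**2 = -1 + 5329 = 5328)
sqrt(z + x) = sqrt(5328 + 55188/3449) = sqrt(18431460/3449) = 6*sqrt(1765836265)/3449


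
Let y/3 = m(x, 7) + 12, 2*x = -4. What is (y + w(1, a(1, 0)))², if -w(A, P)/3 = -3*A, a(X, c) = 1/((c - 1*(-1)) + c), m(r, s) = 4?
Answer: 3249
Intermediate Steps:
x = -2 (x = (½)*(-4) = -2)
a(X, c) = 1/(1 + 2*c) (a(X, c) = 1/((c + 1) + c) = 1/((1 + c) + c) = 1/(1 + 2*c))
w(A, P) = 9*A (w(A, P) = -(-9)*A = 9*A)
y = 48 (y = 3*(4 + 12) = 3*16 = 48)
(y + w(1, a(1, 0)))² = (48 + 9*1)² = (48 + 9)² = 57² = 3249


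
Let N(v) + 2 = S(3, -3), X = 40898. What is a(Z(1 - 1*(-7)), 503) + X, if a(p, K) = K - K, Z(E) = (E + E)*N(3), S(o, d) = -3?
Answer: 40898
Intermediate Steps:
N(v) = -5 (N(v) = -2 - 3 = -5)
Z(E) = -10*E (Z(E) = (E + E)*(-5) = (2*E)*(-5) = -10*E)
a(p, K) = 0
a(Z(1 - 1*(-7)), 503) + X = 0 + 40898 = 40898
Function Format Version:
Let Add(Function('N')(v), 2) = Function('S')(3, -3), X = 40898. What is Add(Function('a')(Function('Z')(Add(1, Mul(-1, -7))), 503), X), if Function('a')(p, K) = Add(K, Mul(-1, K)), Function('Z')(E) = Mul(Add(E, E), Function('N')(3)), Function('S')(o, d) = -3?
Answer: 40898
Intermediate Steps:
Function('N')(v) = -5 (Function('N')(v) = Add(-2, -3) = -5)
Function('Z')(E) = Mul(-10, E) (Function('Z')(E) = Mul(Add(E, E), -5) = Mul(Mul(2, E), -5) = Mul(-10, E))
Function('a')(p, K) = 0
Add(Function('a')(Function('Z')(Add(1, Mul(-1, -7))), 503), X) = Add(0, 40898) = 40898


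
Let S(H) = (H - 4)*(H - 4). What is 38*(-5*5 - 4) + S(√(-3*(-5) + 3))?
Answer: -1068 - 24*√2 ≈ -1101.9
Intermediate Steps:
S(H) = (-4 + H)² (S(H) = (-4 + H)*(-4 + H) = (-4 + H)²)
38*(-5*5 - 4) + S(√(-3*(-5) + 3)) = 38*(-5*5 - 4) + (-4 + √(-3*(-5) + 3))² = 38*(-25 - 4) + (-4 + √(15 + 3))² = 38*(-29) + (-4 + √18)² = -1102 + (-4 + 3*√2)²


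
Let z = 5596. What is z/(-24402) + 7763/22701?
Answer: 1485665/13189281 ≈ 0.11264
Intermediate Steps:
z/(-24402) + 7763/22701 = 5596/(-24402) + 7763/22701 = 5596*(-1/24402) + 7763*(1/22701) = -2798/12201 + 1109/3243 = 1485665/13189281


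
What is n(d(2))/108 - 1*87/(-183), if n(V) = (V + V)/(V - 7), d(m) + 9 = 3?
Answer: 3454/7137 ≈ 0.48396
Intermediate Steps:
d(m) = -6 (d(m) = -9 + 3 = -6)
n(V) = 2*V/(-7 + V) (n(V) = (2*V)/(-7 + V) = 2*V/(-7 + V))
n(d(2))/108 - 1*87/(-183) = (2*(-6)/(-7 - 6))/108 - 1*87/(-183) = (2*(-6)/(-13))*(1/108) - 87*(-1/183) = (2*(-6)*(-1/13))*(1/108) + 29/61 = (12/13)*(1/108) + 29/61 = 1/117 + 29/61 = 3454/7137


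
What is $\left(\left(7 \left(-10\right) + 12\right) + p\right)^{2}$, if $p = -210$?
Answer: $71824$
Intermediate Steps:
$\left(\left(7 \left(-10\right) + 12\right) + p\right)^{2} = \left(\left(7 \left(-10\right) + 12\right) - 210\right)^{2} = \left(\left(-70 + 12\right) - 210\right)^{2} = \left(-58 - 210\right)^{2} = \left(-268\right)^{2} = 71824$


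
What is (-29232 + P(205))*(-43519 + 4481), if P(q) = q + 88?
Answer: 1129720682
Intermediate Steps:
P(q) = 88 + q
(-29232 + P(205))*(-43519 + 4481) = (-29232 + (88 + 205))*(-43519 + 4481) = (-29232 + 293)*(-39038) = -28939*(-39038) = 1129720682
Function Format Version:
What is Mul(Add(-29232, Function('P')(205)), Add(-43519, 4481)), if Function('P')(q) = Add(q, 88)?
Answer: 1129720682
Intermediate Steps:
Function('P')(q) = Add(88, q)
Mul(Add(-29232, Function('P')(205)), Add(-43519, 4481)) = Mul(Add(-29232, Add(88, 205)), Add(-43519, 4481)) = Mul(Add(-29232, 293), -39038) = Mul(-28939, -39038) = 1129720682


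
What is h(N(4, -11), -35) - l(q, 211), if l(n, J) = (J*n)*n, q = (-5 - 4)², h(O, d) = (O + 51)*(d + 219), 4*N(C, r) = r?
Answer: -1375493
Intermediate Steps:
N(C, r) = r/4
h(O, d) = (51 + O)*(219 + d)
q = 81 (q = (-9)² = 81)
l(n, J) = J*n²
h(N(4, -11), -35) - l(q, 211) = (11169 + 51*(-35) + 219*((¼)*(-11)) + ((¼)*(-11))*(-35)) - 211*81² = (11169 - 1785 + 219*(-11/4) - 11/4*(-35)) - 211*6561 = (11169 - 1785 - 2409/4 + 385/4) - 1*1384371 = 8878 - 1384371 = -1375493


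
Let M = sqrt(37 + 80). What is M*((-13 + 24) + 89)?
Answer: 300*sqrt(13) ≈ 1081.7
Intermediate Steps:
M = 3*sqrt(13) (M = sqrt(117) = 3*sqrt(13) ≈ 10.817)
M*((-13 + 24) + 89) = (3*sqrt(13))*((-13 + 24) + 89) = (3*sqrt(13))*(11 + 89) = (3*sqrt(13))*100 = 300*sqrt(13)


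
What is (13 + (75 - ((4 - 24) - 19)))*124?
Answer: 15748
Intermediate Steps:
(13 + (75 - ((4 - 24) - 19)))*124 = (13 + (75 - (-20 - 19)))*124 = (13 + (75 - 1*(-39)))*124 = (13 + (75 + 39))*124 = (13 + 114)*124 = 127*124 = 15748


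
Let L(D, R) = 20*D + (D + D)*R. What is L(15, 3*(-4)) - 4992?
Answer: -5052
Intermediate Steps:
L(D, R) = 20*D + 2*D*R (L(D, R) = 20*D + (2*D)*R = 20*D + 2*D*R)
L(15, 3*(-4)) - 4992 = 2*15*(10 + 3*(-4)) - 4992 = 2*15*(10 - 12) - 4992 = 2*15*(-2) - 4992 = -60 - 4992 = -5052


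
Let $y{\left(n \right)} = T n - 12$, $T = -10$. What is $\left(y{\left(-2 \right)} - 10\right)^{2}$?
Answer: $4$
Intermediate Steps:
$y{\left(n \right)} = -12 - 10 n$ ($y{\left(n \right)} = - 10 n - 12 = -12 - 10 n$)
$\left(y{\left(-2 \right)} - 10\right)^{2} = \left(\left(-12 - -20\right) - 10\right)^{2} = \left(\left(-12 + 20\right) - 10\right)^{2} = \left(8 - 10\right)^{2} = \left(-2\right)^{2} = 4$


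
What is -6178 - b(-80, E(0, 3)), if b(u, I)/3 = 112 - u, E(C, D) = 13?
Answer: -6754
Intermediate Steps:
b(u, I) = 336 - 3*u (b(u, I) = 3*(112 - u) = 336 - 3*u)
-6178 - b(-80, E(0, 3)) = -6178 - (336 - 3*(-80)) = -6178 - (336 + 240) = -6178 - 1*576 = -6178 - 576 = -6754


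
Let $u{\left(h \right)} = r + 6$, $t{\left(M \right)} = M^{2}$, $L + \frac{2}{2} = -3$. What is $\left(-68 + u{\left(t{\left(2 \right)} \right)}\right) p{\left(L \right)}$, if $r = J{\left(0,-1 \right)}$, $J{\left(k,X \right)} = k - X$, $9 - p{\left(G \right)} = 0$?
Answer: $-549$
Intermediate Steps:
$L = -4$ ($L = -1 - 3 = -4$)
$p{\left(G \right)} = 9$ ($p{\left(G \right)} = 9 - 0 = 9 + 0 = 9$)
$r = 1$ ($r = 0 - -1 = 0 + 1 = 1$)
$u{\left(h \right)} = 7$ ($u{\left(h \right)} = 1 + 6 = 7$)
$\left(-68 + u{\left(t{\left(2 \right)} \right)}\right) p{\left(L \right)} = \left(-68 + 7\right) 9 = \left(-61\right) 9 = -549$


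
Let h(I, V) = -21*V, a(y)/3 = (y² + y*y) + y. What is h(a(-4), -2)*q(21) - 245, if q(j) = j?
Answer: 637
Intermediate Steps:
a(y) = 3*y + 6*y² (a(y) = 3*((y² + y*y) + y) = 3*((y² + y²) + y) = 3*(2*y² + y) = 3*(y + 2*y²) = 3*y + 6*y²)
h(a(-4), -2)*q(21) - 245 = -21*(-2)*21 - 245 = 42*21 - 245 = 882 - 245 = 637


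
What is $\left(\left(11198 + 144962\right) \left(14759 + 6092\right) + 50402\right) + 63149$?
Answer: $3256205711$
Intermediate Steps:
$\left(\left(11198 + 144962\right) \left(14759 + 6092\right) + 50402\right) + 63149 = \left(156160 \cdot 20851 + 50402\right) + 63149 = \left(3256092160 + 50402\right) + 63149 = 3256142562 + 63149 = 3256205711$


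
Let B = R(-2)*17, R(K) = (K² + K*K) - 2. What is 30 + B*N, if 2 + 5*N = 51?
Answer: 5148/5 ≈ 1029.6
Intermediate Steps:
R(K) = -2 + 2*K² (R(K) = (K² + K²) - 2 = 2*K² - 2 = -2 + 2*K²)
N = 49/5 (N = -⅖ + (⅕)*51 = -⅖ + 51/5 = 49/5 ≈ 9.8000)
B = 102 (B = (-2 + 2*(-2)²)*17 = (-2 + 2*4)*17 = (-2 + 8)*17 = 6*17 = 102)
30 + B*N = 30 + 102*(49/5) = 30 + 4998/5 = 5148/5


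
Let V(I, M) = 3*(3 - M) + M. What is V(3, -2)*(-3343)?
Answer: -43459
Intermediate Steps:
V(I, M) = 9 - 2*M (V(I, M) = (9 - 3*M) + M = 9 - 2*M)
V(3, -2)*(-3343) = (9 - 2*(-2))*(-3343) = (9 + 4)*(-3343) = 13*(-3343) = -43459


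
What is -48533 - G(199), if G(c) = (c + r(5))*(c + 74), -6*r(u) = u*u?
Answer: -203445/2 ≈ -1.0172e+5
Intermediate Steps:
r(u) = -u²/6 (r(u) = -u*u/6 = -u²/6)
G(c) = (74 + c)*(-25/6 + c) (G(c) = (c - ⅙*5²)*(c + 74) = (c - ⅙*25)*(74 + c) = (c - 25/6)*(74 + c) = (-25/6 + c)*(74 + c) = (74 + c)*(-25/6 + c))
-48533 - G(199) = -48533 - (-925/3 + 199² + (419/6)*199) = -48533 - (-925/3 + 39601 + 83381/6) = -48533 - 1*106379/2 = -48533 - 106379/2 = -203445/2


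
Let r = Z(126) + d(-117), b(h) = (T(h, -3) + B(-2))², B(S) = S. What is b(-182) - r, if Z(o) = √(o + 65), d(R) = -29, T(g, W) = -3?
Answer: 54 - √191 ≈ 40.180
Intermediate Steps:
Z(o) = √(65 + o)
b(h) = 25 (b(h) = (-3 - 2)² = (-5)² = 25)
r = -29 + √191 (r = √(65 + 126) - 29 = √191 - 29 = -29 + √191 ≈ -15.180)
b(-182) - r = 25 - (-29 + √191) = 25 + (29 - √191) = 54 - √191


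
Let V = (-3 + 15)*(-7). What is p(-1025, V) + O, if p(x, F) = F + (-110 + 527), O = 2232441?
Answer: 2232774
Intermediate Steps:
V = -84 (V = 12*(-7) = -84)
p(x, F) = 417 + F (p(x, F) = F + 417 = 417 + F)
p(-1025, V) + O = (417 - 84) + 2232441 = 333 + 2232441 = 2232774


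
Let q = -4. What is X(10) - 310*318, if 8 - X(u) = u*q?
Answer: -98532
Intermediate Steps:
X(u) = 8 + 4*u (X(u) = 8 - u*(-4) = 8 - (-4)*u = 8 + 4*u)
X(10) - 310*318 = (8 + 4*10) - 310*318 = (8 + 40) - 98580 = 48 - 98580 = -98532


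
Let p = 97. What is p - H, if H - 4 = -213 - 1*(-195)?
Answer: 111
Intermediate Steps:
H = -14 (H = 4 + (-213 - 1*(-195)) = 4 + (-213 + 195) = 4 - 18 = -14)
p - H = 97 - 1*(-14) = 97 + 14 = 111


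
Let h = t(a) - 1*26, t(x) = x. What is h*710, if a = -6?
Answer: -22720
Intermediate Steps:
h = -32 (h = -6 - 1*26 = -6 - 26 = -32)
h*710 = -32*710 = -22720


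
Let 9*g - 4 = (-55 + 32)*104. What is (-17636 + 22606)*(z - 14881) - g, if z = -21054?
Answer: -535790054/3 ≈ -1.7860e+8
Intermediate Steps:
g = -796/3 (g = 4/9 + ((-55 + 32)*104)/9 = 4/9 + (-23*104)/9 = 4/9 + (1/9)*(-2392) = 4/9 - 2392/9 = -796/3 ≈ -265.33)
(-17636 + 22606)*(z - 14881) - g = (-17636 + 22606)*(-21054 - 14881) - 1*(-796/3) = 4970*(-35935) + 796/3 = -178596950 + 796/3 = -535790054/3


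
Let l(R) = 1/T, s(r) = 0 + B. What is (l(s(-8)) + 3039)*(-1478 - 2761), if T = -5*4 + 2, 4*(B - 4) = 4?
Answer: -25764171/2 ≈ -1.2882e+7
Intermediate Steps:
B = 5 (B = 4 + (¼)*4 = 4 + 1 = 5)
T = -18 (T = -20 + 2 = -18)
s(r) = 5 (s(r) = 0 + 5 = 5)
l(R) = -1/18 (l(R) = 1/(-18) = -1/18)
(l(s(-8)) + 3039)*(-1478 - 2761) = (-1/18 + 3039)*(-1478 - 2761) = (54701/18)*(-4239) = -25764171/2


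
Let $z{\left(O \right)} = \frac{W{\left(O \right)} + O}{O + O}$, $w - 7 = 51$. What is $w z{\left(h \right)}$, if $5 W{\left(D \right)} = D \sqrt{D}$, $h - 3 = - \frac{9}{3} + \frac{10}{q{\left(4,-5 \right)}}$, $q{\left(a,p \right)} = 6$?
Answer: $29 + \frac{29 \sqrt{15}}{15} \approx 36.488$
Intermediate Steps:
$w = 58$ ($w = 7 + 51 = 58$)
$h = \frac{5}{3}$ ($h = 3 + \left(- \frac{9}{3} + \frac{10}{6}\right) = 3 + \left(\left(-9\right) \frac{1}{3} + 10 \cdot \frac{1}{6}\right) = 3 + \left(-3 + \frac{5}{3}\right) = 3 - \frac{4}{3} = \frac{5}{3} \approx 1.6667$)
$W{\left(D \right)} = \frac{D^{\frac{3}{2}}}{5}$ ($W{\left(D \right)} = \frac{D \sqrt{D}}{5} = \frac{D^{\frac{3}{2}}}{5}$)
$z{\left(O \right)} = \frac{O + \frac{O^{\frac{3}{2}}}{5}}{2 O}$ ($z{\left(O \right)} = \frac{\frac{O^{\frac{3}{2}}}{5} + O}{O + O} = \frac{O + \frac{O^{\frac{3}{2}}}{5}}{2 O}$)
$w z{\left(h \right)} = 58 \left(\frac{1}{2} + \frac{\sqrt{\frac{5}{3}}}{10}\right) = 58 \left(\frac{1}{2} + \frac{\frac{1}{3} \sqrt{15}}{10}\right) = 58 \left(\frac{1}{2} + \frac{\sqrt{15}}{30}\right) = 29 + \frac{29 \sqrt{15}}{15}$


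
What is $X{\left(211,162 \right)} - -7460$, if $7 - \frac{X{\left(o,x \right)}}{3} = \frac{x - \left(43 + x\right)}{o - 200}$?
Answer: $\frac{82420}{11} \approx 7492.7$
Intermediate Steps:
$X{\left(o,x \right)} = 21 + \frac{129}{-200 + o}$ ($X{\left(o,x \right)} = 21 - 3 \frac{x - \left(43 + x\right)}{o - 200} = 21 - 3 \left(- \frac{43}{-200 + o}\right) = 21 + \frac{129}{-200 + o}$)
$X{\left(211,162 \right)} - -7460 = \frac{3 \left(-1357 + 7 \cdot 211\right)}{-200 + 211} - -7460 = \frac{3 \left(-1357 + 1477\right)}{11} + 7460 = 3 \cdot \frac{1}{11} \cdot 120 + 7460 = \frac{360}{11} + 7460 = \frac{82420}{11}$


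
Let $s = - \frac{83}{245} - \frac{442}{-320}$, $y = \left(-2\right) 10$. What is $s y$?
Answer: $- \frac{8173}{392} \approx -20.849$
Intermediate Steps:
$y = -20$
$s = \frac{8173}{7840}$ ($s = \left(-83\right) \frac{1}{245} - - \frac{221}{160} = - \frac{83}{245} + \frac{221}{160} = \frac{8173}{7840} \approx 1.0425$)
$s y = \frac{8173}{7840} \left(-20\right) = - \frac{8173}{392}$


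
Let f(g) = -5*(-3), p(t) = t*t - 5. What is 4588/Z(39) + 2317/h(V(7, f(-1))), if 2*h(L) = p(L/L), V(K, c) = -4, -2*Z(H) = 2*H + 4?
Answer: -104173/82 ≈ -1270.4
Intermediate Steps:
Z(H) = -2 - H (Z(H) = -(2*H + 4)/2 = -(4 + 2*H)/2 = -2 - H)
p(t) = -5 + t**2 (p(t) = t**2 - 5 = -5 + t**2)
f(g) = 15
h(L) = -2 (h(L) = (-5 + (L/L)**2)/2 = (-5 + 1**2)/2 = (-5 + 1)/2 = (1/2)*(-4) = -2)
4588/Z(39) + 2317/h(V(7, f(-1))) = 4588/(-2 - 1*39) + 2317/(-2) = 4588/(-2 - 39) + 2317*(-1/2) = 4588/(-41) - 2317/2 = 4588*(-1/41) - 2317/2 = -4588/41 - 2317/2 = -104173/82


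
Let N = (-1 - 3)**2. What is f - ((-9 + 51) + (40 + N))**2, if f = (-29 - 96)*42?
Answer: -14854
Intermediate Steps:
N = 16 (N = (-4)**2 = 16)
f = -5250 (f = -125*42 = -5250)
f - ((-9 + 51) + (40 + N))**2 = -5250 - ((-9 + 51) + (40 + 16))**2 = -5250 - (42 + 56)**2 = -5250 - 1*98**2 = -5250 - 1*9604 = -5250 - 9604 = -14854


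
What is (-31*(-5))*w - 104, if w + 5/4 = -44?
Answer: -28471/4 ≈ -7117.8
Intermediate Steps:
w = -181/4 (w = -5/4 - 44 = -181/4 ≈ -45.250)
(-31*(-5))*w - 104 = -31*(-5)*(-181/4) - 104 = 155*(-181/4) - 104 = -28055/4 - 104 = -28471/4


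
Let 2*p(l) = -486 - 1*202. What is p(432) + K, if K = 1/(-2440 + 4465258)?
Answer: -1535209391/4462818 ≈ -344.00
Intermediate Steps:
K = 1/4462818 ≈ 2.2407e-7
p(l) = -344 (p(l) = (-486 - 1*202)/2 = (-486 - 202)/2 = (½)*(-688) = -344)
p(432) + K = -344 + 1/4462818 = -1535209391/4462818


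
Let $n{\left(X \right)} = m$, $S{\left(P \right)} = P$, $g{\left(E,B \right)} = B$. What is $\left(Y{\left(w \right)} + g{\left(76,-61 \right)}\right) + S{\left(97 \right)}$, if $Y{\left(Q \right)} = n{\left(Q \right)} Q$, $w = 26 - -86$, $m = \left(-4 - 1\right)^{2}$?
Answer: $2836$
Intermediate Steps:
$m = 25$ ($m = \left(-5\right)^{2} = 25$)
$w = 112$ ($w = 26 + 86 = 112$)
$n{\left(X \right)} = 25$
$Y{\left(Q \right)} = 25 Q$
$\left(Y{\left(w \right)} + g{\left(76,-61 \right)}\right) + S{\left(97 \right)} = \left(25 \cdot 112 - 61\right) + 97 = \left(2800 - 61\right) + 97 = 2739 + 97 = 2836$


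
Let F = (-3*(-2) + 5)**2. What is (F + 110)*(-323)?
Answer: -74613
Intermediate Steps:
F = 121 (F = (6 + 5)**2 = 11**2 = 121)
(F + 110)*(-323) = (121 + 110)*(-323) = 231*(-323) = -74613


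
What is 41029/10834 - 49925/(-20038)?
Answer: 340756638/54272923 ≈ 6.2786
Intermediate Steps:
41029/10834 - 49925/(-20038) = 41029*(1/10834) - 49925*(-1/20038) = 41029/10834 + 49925/20038 = 340756638/54272923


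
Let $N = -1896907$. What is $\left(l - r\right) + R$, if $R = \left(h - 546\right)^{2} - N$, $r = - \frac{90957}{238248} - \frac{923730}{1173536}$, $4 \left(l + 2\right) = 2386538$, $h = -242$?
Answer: $\frac{18141393366425285}{5824845936} \approx 3.1145 \cdot 10^{6}$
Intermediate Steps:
$l = \frac{1193265}{2}$ ($l = -2 + \frac{1}{4} \cdot 2386538 = -2 + \frac{1193269}{2} = \frac{1193265}{2} \approx 5.9663 \cdot 10^{5}$)
$r = - \frac{6808711229}{5824845936}$ ($r = \left(-90957\right) \frac{1}{238248} - \frac{461865}{586768} = - \frac{30319}{79416} - \frac{461865}{586768} = - \frac{6808711229}{5824845936} \approx -1.1689$)
$R = 2517851$ ($R = \left(-242 - 546\right)^{2} - -1896907 = \left(-788\right)^{2} + 1896907 = 620944 + 1896907 = 2517851$)
$\left(l - r\right) + R = \left(\frac{1193265}{2} - - \frac{6808711229}{5824845936}\right) + 2517851 = \left(\frac{1193265}{2} + \frac{6808711229}{5824845936}\right) + 2517851 = \frac{3475299201621749}{5824845936} + 2517851 = \frac{18141393366425285}{5824845936}$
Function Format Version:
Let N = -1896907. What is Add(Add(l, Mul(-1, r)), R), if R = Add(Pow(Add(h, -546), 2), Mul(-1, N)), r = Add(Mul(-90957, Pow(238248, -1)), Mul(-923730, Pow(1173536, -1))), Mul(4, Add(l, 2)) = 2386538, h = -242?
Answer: Rational(18141393366425285, 5824845936) ≈ 3.1145e+6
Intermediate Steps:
l = Rational(1193265, 2) (l = Add(-2, Mul(Rational(1, 4), 2386538)) = Add(-2, Rational(1193269, 2)) = Rational(1193265, 2) ≈ 5.9663e+5)
r = Rational(-6808711229, 5824845936) (r = Add(Mul(-90957, Rational(1, 238248)), Mul(-923730, Rational(1, 1173536))) = Add(Rational(-30319, 79416), Rational(-461865, 586768)) = Rational(-6808711229, 5824845936) ≈ -1.1689)
R = 2517851 (R = Add(Pow(Add(-242, -546), 2), Mul(-1, -1896907)) = Add(Pow(-788, 2), 1896907) = Add(620944, 1896907) = 2517851)
Add(Add(l, Mul(-1, r)), R) = Add(Add(Rational(1193265, 2), Mul(-1, Rational(-6808711229, 5824845936))), 2517851) = Add(Add(Rational(1193265, 2), Rational(6808711229, 5824845936)), 2517851) = Add(Rational(3475299201621749, 5824845936), 2517851) = Rational(18141393366425285, 5824845936)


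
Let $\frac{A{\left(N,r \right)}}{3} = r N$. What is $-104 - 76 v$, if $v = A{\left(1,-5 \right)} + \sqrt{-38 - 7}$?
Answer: $1036 - 228 i \sqrt{5} \approx 1036.0 - 509.82 i$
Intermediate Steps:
$A{\left(N,r \right)} = 3 N r$ ($A{\left(N,r \right)} = 3 r N = 3 N r$)
$v = -15 + 3 i \sqrt{5}$ ($v = 3 \cdot 1 \left(-5\right) + \sqrt{-38 - 7} = -15 + \sqrt{-45} = -15 + 3 i \sqrt{5} \approx -15.0 + 6.7082 i$)
$-104 - 76 v = -104 - 76 \left(-15 + 3 i \sqrt{5}\right) = -104 + \left(1140 - 228 i \sqrt{5}\right) = 1036 - 228 i \sqrt{5}$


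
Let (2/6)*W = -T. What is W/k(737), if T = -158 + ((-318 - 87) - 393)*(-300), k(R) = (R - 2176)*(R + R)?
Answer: 358863/1060543 ≈ 0.33838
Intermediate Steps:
k(R) = 2*R*(-2176 + R) (k(R) = (-2176 + R)*(2*R) = 2*R*(-2176 + R))
T = 239242 (T = -158 + (-405 - 393)*(-300) = -158 - 798*(-300) = -158 + 239400 = 239242)
W = -717726 (W = 3*(-1*239242) = 3*(-239242) = -717726)
W/k(737) = -717726*1/(1474*(-2176 + 737)) = -717726/(2*737*(-1439)) = -717726/(-2121086) = -717726*(-1/2121086) = 358863/1060543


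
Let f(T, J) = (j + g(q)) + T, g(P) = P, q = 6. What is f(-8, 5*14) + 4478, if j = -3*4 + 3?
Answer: 4467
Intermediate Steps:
j = -9 (j = -12 + 3 = -9)
f(T, J) = -3 + T (f(T, J) = (-9 + 6) + T = -3 + T)
f(-8, 5*14) + 4478 = (-3 - 8) + 4478 = -11 + 4478 = 4467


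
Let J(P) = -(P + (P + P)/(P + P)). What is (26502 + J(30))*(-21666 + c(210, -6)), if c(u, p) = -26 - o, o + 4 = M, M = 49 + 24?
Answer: -576035431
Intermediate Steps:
M = 73
o = 69 (o = -4 + 73 = 69)
c(u, p) = -95 (c(u, p) = -26 - 1*69 = -26 - 69 = -95)
J(P) = -1 - P (J(P) = -(P + (2*P)/((2*P))) = -(P + (2*P)*(1/(2*P))) = -(P + 1) = -(1 + P) = -1 - P)
(26502 + J(30))*(-21666 + c(210, -6)) = (26502 + (-1 - 1*30))*(-21666 - 95) = (26502 + (-1 - 30))*(-21761) = (26502 - 31)*(-21761) = 26471*(-21761) = -576035431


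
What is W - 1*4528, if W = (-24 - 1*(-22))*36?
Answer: -4600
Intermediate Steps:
W = -72 (W = (-24 + 22)*36 = -2*36 = -72)
W - 1*4528 = -72 - 1*4528 = -72 - 4528 = -4600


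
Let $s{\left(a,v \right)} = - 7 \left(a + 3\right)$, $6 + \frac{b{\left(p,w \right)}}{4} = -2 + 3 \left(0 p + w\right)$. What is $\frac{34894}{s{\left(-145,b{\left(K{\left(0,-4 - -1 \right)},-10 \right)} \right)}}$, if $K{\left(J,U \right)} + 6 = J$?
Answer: $\frac{17447}{497} \approx 35.105$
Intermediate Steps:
$K{\left(J,U \right)} = -6 + J$
$b{\left(p,w \right)} = -32 + 12 w$ ($b{\left(p,w \right)} = -24 + 4 \left(-2 + 3 \left(0 p + w\right)\right) = -24 + 4 \left(-2 + 3 \left(0 + w\right)\right) = -24 + 4 \left(-2 + 3 w\right) = -24 + \left(-8 + 12 w\right) = -32 + 12 w$)
$s{\left(a,v \right)} = -21 - 7 a$ ($s{\left(a,v \right)} = - 7 \left(3 + a\right) = -21 - 7 a$)
$\frac{34894}{s{\left(-145,b{\left(K{\left(0,-4 - -1 \right)},-10 \right)} \right)}} = \frac{34894}{-21 - -1015} = \frac{34894}{-21 + 1015} = \frac{34894}{994} = 34894 \cdot \frac{1}{994} = \frac{17447}{497}$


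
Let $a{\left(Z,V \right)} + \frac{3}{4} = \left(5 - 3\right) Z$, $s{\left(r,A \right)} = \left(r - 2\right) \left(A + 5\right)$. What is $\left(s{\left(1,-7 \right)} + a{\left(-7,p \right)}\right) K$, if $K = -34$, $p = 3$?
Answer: $\frac{867}{2} \approx 433.5$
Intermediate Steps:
$s{\left(r,A \right)} = \left(-2 + r\right) \left(5 + A\right)$
$a{\left(Z,V \right)} = - \frac{3}{4} + 2 Z$ ($a{\left(Z,V \right)} = - \frac{3}{4} + \left(5 - 3\right) Z = - \frac{3}{4} + 2 Z$)
$\left(s{\left(1,-7 \right)} + a{\left(-7,p \right)}\right) K = \left(\left(-10 - -14 + 5 \cdot 1 - 7\right) + \left(- \frac{3}{4} + 2 \left(-7\right)\right)\right) \left(-34\right) = \left(\left(-10 + 14 + 5 - 7\right) - \frac{59}{4}\right) \left(-34\right) = \left(2 - \frac{59}{4}\right) \left(-34\right) = \left(- \frac{51}{4}\right) \left(-34\right) = \frac{867}{2}$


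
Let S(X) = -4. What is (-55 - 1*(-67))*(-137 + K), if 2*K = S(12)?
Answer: -1668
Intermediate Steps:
K = -2 (K = (1/2)*(-4) = -2)
(-55 - 1*(-67))*(-137 + K) = (-55 - 1*(-67))*(-137 - 2) = (-55 + 67)*(-139) = 12*(-139) = -1668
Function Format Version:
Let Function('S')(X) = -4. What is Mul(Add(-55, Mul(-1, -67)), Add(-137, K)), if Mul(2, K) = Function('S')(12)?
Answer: -1668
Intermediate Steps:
K = -2 (K = Mul(Rational(1, 2), -4) = -2)
Mul(Add(-55, Mul(-1, -67)), Add(-137, K)) = Mul(Add(-55, Mul(-1, -67)), Add(-137, -2)) = Mul(Add(-55, 67), -139) = Mul(12, -139) = -1668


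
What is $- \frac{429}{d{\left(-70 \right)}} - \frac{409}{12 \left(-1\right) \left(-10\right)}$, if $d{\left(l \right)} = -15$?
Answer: $\frac{3023}{120} \approx 25.192$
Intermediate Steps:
$- \frac{429}{d{\left(-70 \right)}} - \frac{409}{12 \left(-1\right) \left(-10\right)} = - \frac{429}{-15} - \frac{409}{12 \left(-1\right) \left(-10\right)} = \left(-429\right) \left(- \frac{1}{15}\right) - \frac{409}{\left(-12\right) \left(-10\right)} = \frac{143}{5} - \frac{409}{120} = \frac{3023}{120}$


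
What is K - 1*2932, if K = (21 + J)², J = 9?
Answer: -2032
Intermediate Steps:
K = 900 (K = (21 + 9)² = 30² = 900)
K - 1*2932 = 900 - 1*2932 = 900 - 2932 = -2032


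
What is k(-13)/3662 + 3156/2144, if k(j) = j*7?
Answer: 1420271/981416 ≈ 1.4472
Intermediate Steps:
k(j) = 7*j
k(-13)/3662 + 3156/2144 = (7*(-13))/3662 + 3156/2144 = -91*1/3662 + 3156*(1/2144) = -91/3662 + 789/536 = 1420271/981416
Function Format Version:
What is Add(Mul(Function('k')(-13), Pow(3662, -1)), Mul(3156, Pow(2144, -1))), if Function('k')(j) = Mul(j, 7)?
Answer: Rational(1420271, 981416) ≈ 1.4472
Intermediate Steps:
Function('k')(j) = Mul(7, j)
Add(Mul(Function('k')(-13), Pow(3662, -1)), Mul(3156, Pow(2144, -1))) = Add(Mul(Mul(7, -13), Pow(3662, -1)), Mul(3156, Pow(2144, -1))) = Add(Mul(-91, Rational(1, 3662)), Mul(3156, Rational(1, 2144))) = Add(Rational(-91, 3662), Rational(789, 536)) = Rational(1420271, 981416)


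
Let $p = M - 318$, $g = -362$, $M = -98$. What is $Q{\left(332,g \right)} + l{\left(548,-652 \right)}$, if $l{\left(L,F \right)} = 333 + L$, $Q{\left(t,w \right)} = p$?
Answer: $465$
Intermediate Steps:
$p = -416$ ($p = -98 - 318 = -416$)
$Q{\left(t,w \right)} = -416$
$Q{\left(332,g \right)} + l{\left(548,-652 \right)} = -416 + \left(333 + 548\right) = -416 + 881 = 465$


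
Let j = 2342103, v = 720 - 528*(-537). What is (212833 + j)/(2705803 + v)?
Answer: 2554936/2990059 ≈ 0.85448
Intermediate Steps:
v = 284256 (v = 720 + 283536 = 284256)
(212833 + j)/(2705803 + v) = (212833 + 2342103)/(2705803 + 284256) = 2554936/2990059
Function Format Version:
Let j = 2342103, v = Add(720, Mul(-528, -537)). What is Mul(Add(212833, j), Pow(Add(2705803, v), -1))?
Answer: Rational(2554936, 2990059) ≈ 0.85448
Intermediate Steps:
v = 284256 (v = Add(720, 283536) = 284256)
Mul(Add(212833, j), Pow(Add(2705803, v), -1)) = Mul(Add(212833, 2342103), Pow(Add(2705803, 284256), -1)) = Mul(2554936, Pow(2990059, -1)) = Mul(2554936, Rational(1, 2990059)) = Rational(2554936, 2990059)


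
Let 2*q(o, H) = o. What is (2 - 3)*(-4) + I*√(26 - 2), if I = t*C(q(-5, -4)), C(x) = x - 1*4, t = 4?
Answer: 4 - 52*√6 ≈ -123.37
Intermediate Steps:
q(o, H) = o/2
C(x) = -4 + x (C(x) = x - 4 = -4 + x)
I = -26 (I = 4*(-4 + (½)*(-5)) = 4*(-4 - 5/2) = 4*(-13/2) = -26)
(2 - 3)*(-4) + I*√(26 - 2) = (2 - 3)*(-4) - 26*√(26 - 2) = -1*(-4) - 52*√6 = 4 - 52*√6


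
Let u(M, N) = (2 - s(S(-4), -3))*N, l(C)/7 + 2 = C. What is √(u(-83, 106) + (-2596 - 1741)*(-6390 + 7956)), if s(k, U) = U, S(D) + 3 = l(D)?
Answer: 2*I*√1697803 ≈ 2606.0*I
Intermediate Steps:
l(C) = -14 + 7*C
S(D) = -17 + 7*D (S(D) = -3 + (-14 + 7*D) = -17 + 7*D)
u(M, N) = 5*N (u(M, N) = (2 - 1*(-3))*N = (2 + 3)*N = 5*N)
√(u(-83, 106) + (-2596 - 1741)*(-6390 + 7956)) = √(5*106 + (-2596 - 1741)*(-6390 + 7956)) = √(530 - 4337*1566) = √(530 - 6791742) = √(-6791212) = 2*I*√1697803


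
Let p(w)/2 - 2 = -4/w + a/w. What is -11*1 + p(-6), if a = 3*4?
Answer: -29/3 ≈ -9.6667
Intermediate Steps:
a = 12
p(w) = 4 + 16/w (p(w) = 4 + 2*(-4/w + 12/w) = 4 + 2*(8/w) = 4 + 16/w)
-11*1 + p(-6) = -11*1 + (4 + 16/(-6)) = -11 + (4 + 16*(-⅙)) = -11 + (4 - 8/3) = -11 + 4/3 = -29/3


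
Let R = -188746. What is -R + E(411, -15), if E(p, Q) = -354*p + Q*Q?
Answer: 43477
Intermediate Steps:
E(p, Q) = Q² - 354*p (E(p, Q) = -354*p + Q² = Q² - 354*p)
-R + E(411, -15) = -1*(-188746) + ((-15)² - 354*411) = 188746 + (225 - 145494) = 188746 - 145269 = 43477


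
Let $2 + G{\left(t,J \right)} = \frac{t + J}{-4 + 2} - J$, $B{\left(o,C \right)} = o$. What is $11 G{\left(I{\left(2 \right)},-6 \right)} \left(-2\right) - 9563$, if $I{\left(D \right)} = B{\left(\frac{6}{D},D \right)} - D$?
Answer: $-9706$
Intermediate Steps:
$I{\left(D \right)} = - D + \frac{6}{D}$ ($I{\left(D \right)} = \frac{6}{D} - D = - D + \frac{6}{D}$)
$G{\left(t,J \right)} = -2 - \frac{3 J}{2} - \frac{t}{2}$ ($G{\left(t,J \right)} = -2 - \left(J - \frac{t + J}{-4 + 2}\right) = -2 - \left(J - \frac{J + t}{-2}\right) = -2 - \left(J - \left(J + t\right) \left(- \frac{1}{2}\right)\right) = -2 - \left(\frac{t}{2} + \frac{3 J}{2}\right) = -2 - \frac{3 J}{2} - \frac{t}{2}$)
$11 G{\left(I{\left(2 \right)},-6 \right)} \left(-2\right) - 9563 = 11 \left(-2 - -9 - \frac{\left(-1\right) 2 + \frac{6}{2}}{2}\right) \left(-2\right) - 9563 = 11 \left(-2 + 9 - \frac{-2 + 6 \cdot \frac{1}{2}}{2}\right) \left(-2\right) - 9563 = 11 \left(-2 + 9 - \frac{-2 + 3}{2}\right) \left(-2\right) - 9563 = 11 \left(-2 + 9 - \frac{1}{2}\right) \left(-2\right) - 9563 = 11 \cdot \frac{13}{2} \left(-2\right) - 9563 = \frac{143}{2} \left(-2\right) - 9563 = -143 - 9563 = -9706$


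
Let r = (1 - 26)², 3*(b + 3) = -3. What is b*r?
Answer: -2500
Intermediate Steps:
b = -4 (b = -3 + (⅓)*(-3) = -3 - 1 = -4)
r = 625 (r = (-25)² = 625)
b*r = -4*625 = -2500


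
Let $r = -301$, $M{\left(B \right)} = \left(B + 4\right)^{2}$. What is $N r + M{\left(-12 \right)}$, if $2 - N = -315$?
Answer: $-95353$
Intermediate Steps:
$M{\left(B \right)} = \left(4 + B\right)^{2}$
$N = 317$ ($N = 2 - -315 = 2 + 315 = 317$)
$N r + M{\left(-12 \right)} = 317 \left(-301\right) + \left(4 - 12\right)^{2} = -95417 + \left(-8\right)^{2} = -95417 + 64 = -95353$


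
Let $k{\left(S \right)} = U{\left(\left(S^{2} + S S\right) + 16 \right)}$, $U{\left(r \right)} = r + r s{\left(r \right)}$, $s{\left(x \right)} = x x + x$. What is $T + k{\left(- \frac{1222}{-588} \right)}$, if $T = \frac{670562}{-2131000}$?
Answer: $\frac{335170240931969153306327}{21502425825466299000} \approx 15588.0$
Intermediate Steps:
$s{\left(x \right)} = x + x^{2}$ ($s{\left(x \right)} = x^{2} + x = x + x^{2}$)
$T = - \frac{335281}{1065500}$ ($T = 670562 \left(- \frac{1}{2131000}\right) = - \frac{335281}{1065500} \approx -0.31467$)
$U{\left(r \right)} = r + r^{2} \left(1 + r\right)$ ($U{\left(r \right)} = r + r r \left(1 + r\right) = r + r^{2} \left(1 + r\right)$)
$k{\left(S \right)} = \left(1 + \left(16 + 2 S^{2}\right) \left(17 + 2 S^{2}\right)\right) \left(16 + 2 S^{2}\right)$ ($k{\left(S \right)} = \left(\left(S^{2} + S S\right) + 16\right) \left(1 + \left(\left(S^{2} + S S\right) + 16\right) \left(1 + \left(\left(S^{2} + S S\right) + 16\right)\right)\right) = \left(\left(S^{2} + S^{2}\right) + 16\right) \left(1 + \left(\left(S^{2} + S^{2}\right) + 16\right) \left(1 + \left(\left(S^{2} + S^{2}\right) + 16\right)\right)\right) = \left(2 S^{2} + 16\right) \left(1 + \left(2 S^{2} + 16\right) \left(1 + \left(2 S^{2} + 16\right)\right)\right) = \left(16 + 2 S^{2}\right) \left(1 + \left(16 + 2 S^{2}\right) \left(1 + \left(16 + 2 S^{2}\right)\right)\right) = \left(16 + 2 S^{2}\right) \left(1 + \left(16 + 2 S^{2}\right) \left(17 + 2 S^{2}\right)\right) = \left(1 + \left(16 + 2 S^{2}\right) \left(17 + 2 S^{2}\right)\right) \left(16 + 2 S^{2}\right)$)
$T + k{\left(- \frac{1222}{-588} \right)} = - \frac{335281}{1065500} + \left(4368 + 8 \left(- \frac{1222}{-588}\right)^{6} + 196 \left(- \frac{1222}{-588}\right)^{4} + 1602 \left(- \frac{1222}{-588}\right)^{2}\right) = - \frac{335281}{1065500} + \left(4368 + 8 \left(\left(-1222\right) \left(- \frac{1}{588}\right)\right)^{6} + 196 \left(\left(-1222\right) \left(- \frac{1}{588}\right)\right)^{4} + 1602 \left(\left(-1222\right) \left(- \frac{1}{588}\right)\right)^{2}\right) = - \frac{335281}{1065500} + \left(4368 + 8 \left(\frac{611}{294}\right)^{6} + 196 \left(\frac{611}{294}\right)^{4} + 1602 \left(\frac{611}{294}\right)^{2}\right) = - \frac{335281}{1065500} + \left(4368 + 8 \cdot \frac{52029213562955161}{645779095649856} + 196 \cdot \frac{139368569041}{7471182096} + 1602 \cdot \frac{373321}{86436}\right) = - \frac{335281}{1065500} + \left(4368 + \frac{52029213562955161}{80722386956232} + \frac{139368569041}{38118276} + \frac{33225569}{4802}\right) = - \frac{335281}{1065500} + \frac{1258290031356637903}{80722386956232} = \frac{335170240931969153306327}{21502425825466299000}$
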